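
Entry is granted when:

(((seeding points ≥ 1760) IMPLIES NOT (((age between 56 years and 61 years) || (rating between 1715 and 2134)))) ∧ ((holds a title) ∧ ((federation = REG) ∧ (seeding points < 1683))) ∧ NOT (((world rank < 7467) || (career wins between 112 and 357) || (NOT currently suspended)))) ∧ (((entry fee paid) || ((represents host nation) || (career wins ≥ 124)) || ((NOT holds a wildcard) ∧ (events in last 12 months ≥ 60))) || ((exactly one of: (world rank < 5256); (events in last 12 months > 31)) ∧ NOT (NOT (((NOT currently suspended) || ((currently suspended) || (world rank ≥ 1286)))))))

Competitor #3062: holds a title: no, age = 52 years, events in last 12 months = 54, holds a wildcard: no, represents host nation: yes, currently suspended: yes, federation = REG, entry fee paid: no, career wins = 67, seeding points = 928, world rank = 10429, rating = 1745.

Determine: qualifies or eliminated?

Atomic conditions:
  seeding points ≥ 1760: 928 ≥ 1760 is false
  age between 56 years and 61 years: 52 in [56, 61] is false
  rating between 1715 and 2134: 1745 in [1715, 2134] is true
  holds a title: no → false
  federation = REG: REG == REG is true
  seeding points < 1683: 928 < 1683 is true
  world rank < 7467: 10429 < 7467 is false
  career wins between 112 and 357: 67 in [112, 357] is false
  NOT currently suspended: yes → false
  entry fee paid: no → false
  represents host nation: yes → true
  career wins ≥ 124: 67 ≥ 124 is false
  NOT holds a wildcard: no → true
  events in last 12 months ≥ 60: 54 ≥ 60 is false
  world rank < 5256: 10429 < 5256 is false
  events in last 12 months > 31: 54 > 31 is true
  currently suspended: yes → true
  world rank ≥ 1286: 10429 ≥ 1286 is true
Combine:
[1.1.2.1] false OR true = true
[1.1.2] NOT true = false
[1.1] false → false (antecedent false ⇒ implication holds) = true
[1.2.2] true AND true = true
[1.2] false AND true = false
[1.3.1] false OR false OR false = false
[1.3] NOT false = true
[1] true AND false AND true = false
[2.1.2] true OR false = true
[2.1.3] true AND false = false
[2.1] false OR true OR false = true
[2.2.1] exactly-one(false, true) = true
[2.2.2.1.1.2] true OR true = true
[2.2.2.1.1] false OR true = true
[2.2.2.1] NOT true = false
[2.2.2] NOT false = true
[2.2] true AND true = true
[2] true OR true = true
[root] false AND true = false
Overall: false → eliminated

Eliminated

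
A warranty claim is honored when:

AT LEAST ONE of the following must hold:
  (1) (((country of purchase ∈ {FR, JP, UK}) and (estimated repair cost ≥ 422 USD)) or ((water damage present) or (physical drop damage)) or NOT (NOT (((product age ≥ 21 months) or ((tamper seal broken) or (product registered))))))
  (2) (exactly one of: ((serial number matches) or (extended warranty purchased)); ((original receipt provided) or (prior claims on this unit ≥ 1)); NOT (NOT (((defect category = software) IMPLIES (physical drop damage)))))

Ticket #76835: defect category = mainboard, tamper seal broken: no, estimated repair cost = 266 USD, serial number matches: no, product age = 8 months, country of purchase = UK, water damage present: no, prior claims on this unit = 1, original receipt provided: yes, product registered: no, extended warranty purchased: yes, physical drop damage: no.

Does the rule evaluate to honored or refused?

Atomic conditions:
  country of purchase ∈ {FR, JP, UK}: UK is in the set → true
  estimated repair cost ≥ 422 USD: 266 ≥ 422 is false
  water damage present: no → false
  physical drop damage: no → false
  product age ≥ 21 months: 8 ≥ 21 is false
  tamper seal broken: no → false
  product registered: no → false
  serial number matches: no → false
  extended warranty purchased: yes → true
  original receipt provided: yes → true
  prior claims on this unit ≥ 1: 1 ≥ 1 is true
  defect category = software: mainboard == software is false
Combine:
[1.1] true AND false = false
[1.2] false OR false = false
[1.3.1.1.2] false OR false = false
[1.3.1.1] false OR false = false
[1.3.1] NOT false = true
[1.3] NOT true = false
[1] false OR false OR false = false
[2.1] false OR true = true
[2.2] true OR true = true
[2.3.1.1] false → false (antecedent false ⇒ implication holds) = true
[2.3.1] NOT true = false
[2.3] NOT false = true
[2] exactly-one(true, true, true) = false
[root] false OR false = false
Overall: false → refused

Refused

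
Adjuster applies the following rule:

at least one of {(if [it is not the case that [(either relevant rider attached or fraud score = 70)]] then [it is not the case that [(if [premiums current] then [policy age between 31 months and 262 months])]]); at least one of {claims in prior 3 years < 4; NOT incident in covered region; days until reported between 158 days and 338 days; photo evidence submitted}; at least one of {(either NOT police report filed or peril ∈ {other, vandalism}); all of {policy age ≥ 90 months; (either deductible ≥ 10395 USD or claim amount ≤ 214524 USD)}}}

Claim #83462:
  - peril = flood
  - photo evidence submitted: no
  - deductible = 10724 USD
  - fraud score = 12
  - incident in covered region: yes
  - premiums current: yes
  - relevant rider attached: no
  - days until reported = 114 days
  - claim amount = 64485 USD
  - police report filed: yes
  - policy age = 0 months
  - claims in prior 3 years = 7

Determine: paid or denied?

Atomic conditions:
  relevant rider attached: no → false
  fraud score = 70: 12 == 70 is false
  premiums current: yes → true
  policy age between 31 months and 262 months: 0 in [31, 262] is false
  claims in prior 3 years < 4: 7 < 4 is false
  NOT incident in covered region: yes → false
  days until reported between 158 days and 338 days: 114 in [158, 338] is false
  photo evidence submitted: no → false
  NOT police report filed: yes → false
  peril ∈ {other, vandalism}: flood is not in the set → false
  policy age ≥ 90 months: 0 ≥ 90 is false
  deductible ≥ 10395 USD: 10724 ≥ 10395 is true
  claim amount ≤ 214524 USD: 64485 ≤ 214524 is true
Combine:
[1.1.1] false OR false = false
[1.1] NOT false = true
[1.2.1] true → false = false
[1.2] NOT false = true
[1] true → true = true
[2] false OR false OR false OR false = false
[3.1] false OR false = false
[3.2.2] true OR true = true
[3.2] false AND true = false
[3] false OR false = false
[root] true OR false OR false = true
Overall: true → paid

Paid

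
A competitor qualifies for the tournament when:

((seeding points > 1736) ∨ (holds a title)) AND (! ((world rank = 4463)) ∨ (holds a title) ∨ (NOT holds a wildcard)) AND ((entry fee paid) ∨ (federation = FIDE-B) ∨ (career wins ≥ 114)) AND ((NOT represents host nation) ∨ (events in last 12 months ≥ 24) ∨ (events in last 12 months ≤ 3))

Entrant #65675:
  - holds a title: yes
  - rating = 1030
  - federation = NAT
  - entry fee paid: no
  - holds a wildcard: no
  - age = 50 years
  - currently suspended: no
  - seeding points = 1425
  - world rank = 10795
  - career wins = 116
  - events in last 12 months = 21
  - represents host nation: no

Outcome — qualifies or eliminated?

Atomic conditions:
  seeding points > 1736: 1425 > 1736 is false
  holds a title: yes → true
  world rank = 4463: 10795 == 4463 is false
  NOT holds a wildcard: no → true
  entry fee paid: no → false
  federation = FIDE-B: NAT == FIDE-B is false
  career wins ≥ 114: 116 ≥ 114 is true
  NOT represents host nation: no → true
  events in last 12 months ≥ 24: 21 ≥ 24 is false
  events in last 12 months ≤ 3: 21 ≤ 3 is false
Combine:
[1] false OR true = true
[2.1] NOT false = true
[2] true OR true OR true = true
[3] false OR false OR true = true
[4] true OR false OR false = true
[root] true AND true AND true AND true = true
Overall: true → qualifies

Qualifies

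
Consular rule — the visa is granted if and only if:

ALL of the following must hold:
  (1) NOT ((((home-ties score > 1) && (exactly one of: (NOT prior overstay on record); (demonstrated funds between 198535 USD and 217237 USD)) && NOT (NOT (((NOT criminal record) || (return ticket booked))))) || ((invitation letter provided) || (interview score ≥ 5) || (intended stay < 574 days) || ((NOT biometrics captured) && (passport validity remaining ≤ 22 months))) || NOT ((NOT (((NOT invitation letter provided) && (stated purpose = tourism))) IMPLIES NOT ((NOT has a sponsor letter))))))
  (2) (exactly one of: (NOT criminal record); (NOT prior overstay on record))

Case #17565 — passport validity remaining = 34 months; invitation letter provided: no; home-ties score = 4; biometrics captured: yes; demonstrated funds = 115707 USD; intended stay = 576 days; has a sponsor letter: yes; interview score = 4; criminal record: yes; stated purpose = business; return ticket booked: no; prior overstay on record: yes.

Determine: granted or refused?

Atomic conditions:
  home-ties score > 1: 4 > 1 is true
  NOT prior overstay on record: yes → false
  demonstrated funds between 198535 USD and 217237 USD: 115707 in [198535, 217237] is false
  NOT criminal record: yes → false
  return ticket booked: no → false
  invitation letter provided: no → false
  interview score ≥ 5: 4 ≥ 5 is false
  intended stay < 574 days: 576 < 574 is false
  NOT biometrics captured: yes → false
  passport validity remaining ≤ 22 months: 34 ≤ 22 is false
  NOT invitation letter provided: no → true
  stated purpose = tourism: business == tourism is false
  NOT has a sponsor letter: yes → false
Combine:
[1.1.1.2] exactly-one(false, false) = false
[1.1.1.3.1.1] false OR false = false
[1.1.1.3.1] NOT false = true
[1.1.1.3] NOT true = false
[1.1.1] true AND false AND false = false
[1.1.2.4] false AND false = false
[1.1.2] false OR false OR false OR false = false
[1.1.3.1.1.1] true AND false = false
[1.1.3.1.1] NOT false = true
[1.1.3.1.2] NOT false = true
[1.1.3.1] true → true = true
[1.1.3] NOT true = false
[1.1] false OR false OR false = false
[1] NOT false = true
[2] exactly-one(false, false) = false
[root] true AND false = false
Overall: false → refused

Refused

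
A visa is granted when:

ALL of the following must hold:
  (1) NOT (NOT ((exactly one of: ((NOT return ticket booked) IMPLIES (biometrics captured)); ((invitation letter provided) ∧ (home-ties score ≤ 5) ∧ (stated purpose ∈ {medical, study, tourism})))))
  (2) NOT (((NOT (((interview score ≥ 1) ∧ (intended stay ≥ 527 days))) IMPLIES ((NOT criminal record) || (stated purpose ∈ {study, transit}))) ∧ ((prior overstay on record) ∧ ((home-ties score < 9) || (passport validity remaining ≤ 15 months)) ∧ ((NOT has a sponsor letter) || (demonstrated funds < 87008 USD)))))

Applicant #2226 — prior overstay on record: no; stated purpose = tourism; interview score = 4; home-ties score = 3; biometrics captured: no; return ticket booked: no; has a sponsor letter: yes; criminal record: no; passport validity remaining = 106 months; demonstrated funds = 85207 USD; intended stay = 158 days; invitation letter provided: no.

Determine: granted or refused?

Refused

Atomic conditions:
  NOT return ticket booked: no → true
  biometrics captured: no → false
  invitation letter provided: no → false
  home-ties score ≤ 5: 3 ≤ 5 is true
  stated purpose ∈ {medical, study, tourism}: tourism is in the set → true
  interview score ≥ 1: 4 ≥ 1 is true
  intended stay ≥ 527 days: 158 ≥ 527 is false
  NOT criminal record: no → true
  stated purpose ∈ {study, transit}: tourism is not in the set → false
  prior overstay on record: no → false
  home-ties score < 9: 3 < 9 is true
  passport validity remaining ≤ 15 months: 106 ≤ 15 is false
  NOT has a sponsor letter: yes → false
  demonstrated funds < 87008 USD: 85207 < 87008 is true
Combine:
[1.1.1.1] true → false = false
[1.1.1.2] false AND true AND true = false
[1.1.1] exactly-one(false, false) = false
[1.1] NOT false = true
[1] NOT true = false
[2.1.1.1.1] true AND false = false
[2.1.1.1] NOT false = true
[2.1.1.2] true OR false = true
[2.1.1] true → true = true
[2.1.2.2] true OR false = true
[2.1.2.3] false OR true = true
[2.1.2] false AND true AND true = false
[2.1] true AND false = false
[2] NOT false = true
[root] false AND true = false
Overall: false → refused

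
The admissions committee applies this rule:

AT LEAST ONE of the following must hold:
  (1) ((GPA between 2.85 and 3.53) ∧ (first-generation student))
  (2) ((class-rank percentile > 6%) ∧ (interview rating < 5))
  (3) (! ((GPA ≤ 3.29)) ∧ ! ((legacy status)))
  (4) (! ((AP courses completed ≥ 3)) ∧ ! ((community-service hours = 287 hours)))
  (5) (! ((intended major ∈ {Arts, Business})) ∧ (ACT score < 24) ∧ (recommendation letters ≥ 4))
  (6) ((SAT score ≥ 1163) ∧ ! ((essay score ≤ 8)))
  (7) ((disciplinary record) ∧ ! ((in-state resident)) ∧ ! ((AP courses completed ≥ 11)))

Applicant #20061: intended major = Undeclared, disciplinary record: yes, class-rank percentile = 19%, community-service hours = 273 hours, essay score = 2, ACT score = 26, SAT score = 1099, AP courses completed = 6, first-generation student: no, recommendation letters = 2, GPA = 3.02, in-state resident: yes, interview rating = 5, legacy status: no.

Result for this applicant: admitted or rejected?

Atomic conditions:
  GPA between 2.85 and 3.53: 3.02 in [2.85, 3.53] is true
  first-generation student: no → false
  class-rank percentile > 6%: 19 > 6 is true
  interview rating < 5: 5 < 5 is false
  GPA ≤ 3.29: 3.02 ≤ 3.29 is true
  legacy status: no → false
  AP courses completed ≥ 3: 6 ≥ 3 is true
  community-service hours = 287 hours: 273 == 287 is false
  intended major ∈ {Arts, Business}: Undeclared is not in the set → false
  ACT score < 24: 26 < 24 is false
  recommendation letters ≥ 4: 2 ≥ 4 is false
  SAT score ≥ 1163: 1099 ≥ 1163 is false
  essay score ≤ 8: 2 ≤ 8 is true
  disciplinary record: yes → true
  in-state resident: yes → true
  AP courses completed ≥ 11: 6 ≥ 11 is false
Combine:
[1] true AND false = false
[2] true AND false = false
[3.1] NOT true = false
[3.2] NOT false = true
[3] false AND true = false
[4.1] NOT true = false
[4.2] NOT false = true
[4] false AND true = false
[5.1] NOT false = true
[5] true AND false AND false = false
[6.2] NOT true = false
[6] false AND false = false
[7.2] NOT true = false
[7.3] NOT false = true
[7] true AND false AND true = false
[root] false OR false OR false OR false OR false OR false OR false = false
Overall: false → rejected

Rejected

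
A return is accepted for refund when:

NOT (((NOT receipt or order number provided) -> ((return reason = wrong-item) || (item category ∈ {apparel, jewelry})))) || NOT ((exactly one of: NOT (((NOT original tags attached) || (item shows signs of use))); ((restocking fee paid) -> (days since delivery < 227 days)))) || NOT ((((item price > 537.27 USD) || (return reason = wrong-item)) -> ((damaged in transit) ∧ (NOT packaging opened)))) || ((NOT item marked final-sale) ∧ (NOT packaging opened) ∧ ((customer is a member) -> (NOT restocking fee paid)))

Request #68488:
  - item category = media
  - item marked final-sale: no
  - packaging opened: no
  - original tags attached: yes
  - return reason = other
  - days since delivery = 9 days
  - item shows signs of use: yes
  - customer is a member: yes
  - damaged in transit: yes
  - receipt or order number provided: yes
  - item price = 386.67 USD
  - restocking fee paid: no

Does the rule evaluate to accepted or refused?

Atomic conditions:
  NOT receipt or order number provided: yes → false
  return reason = wrong-item: other == wrong-item is false
  item category ∈ {apparel, jewelry}: media is not in the set → false
  NOT original tags attached: yes → false
  item shows signs of use: yes → true
  restocking fee paid: no → false
  days since delivery < 227 days: 9 < 227 is true
  item price > 537.27 USD: 386.67 > 537.27 is false
  damaged in transit: yes → true
  NOT packaging opened: no → true
  NOT item marked final-sale: no → true
  customer is a member: yes → true
  NOT restocking fee paid: no → true
Combine:
[1.1.2] false OR false = false
[1.1] false → false (antecedent false ⇒ implication holds) = true
[1] NOT true = false
[2.1.1.1] false OR true = true
[2.1.1] NOT true = false
[2.1.2] false → true (antecedent false ⇒ implication holds) = true
[2.1] exactly-one(false, true) = true
[2] NOT true = false
[3.1.1] false OR false = false
[3.1.2] true AND true = true
[3.1] false → true (antecedent false ⇒ implication holds) = true
[3] NOT true = false
[4.3] true → true = true
[4] true AND true AND true = true
[root] false OR false OR false OR true = true
Overall: true → accepted

Accepted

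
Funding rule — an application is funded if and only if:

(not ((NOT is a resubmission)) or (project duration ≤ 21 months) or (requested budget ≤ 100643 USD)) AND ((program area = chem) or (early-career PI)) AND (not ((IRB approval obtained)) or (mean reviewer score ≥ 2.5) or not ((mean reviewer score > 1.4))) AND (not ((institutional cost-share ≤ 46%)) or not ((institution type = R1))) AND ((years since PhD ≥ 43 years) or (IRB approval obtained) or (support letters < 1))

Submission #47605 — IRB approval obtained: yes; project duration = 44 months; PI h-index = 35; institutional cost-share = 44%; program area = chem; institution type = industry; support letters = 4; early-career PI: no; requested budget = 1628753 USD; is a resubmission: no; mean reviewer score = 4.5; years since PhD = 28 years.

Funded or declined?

Declined

Atomic conditions:
  NOT is a resubmission: no → true
  project duration ≤ 21 months: 44 ≤ 21 is false
  requested budget ≤ 100643 USD: 1628753 ≤ 100643 is false
  program area = chem: chem == chem is true
  early-career PI: no → false
  IRB approval obtained: yes → true
  mean reviewer score ≥ 2.5: 4.5 ≥ 2.5 is true
  mean reviewer score > 1.4: 4.5 > 1.4 is true
  institutional cost-share ≤ 46%: 44 ≤ 46 is true
  institution type = R1: industry == R1 is false
  years since PhD ≥ 43 years: 28 ≥ 43 is false
  support letters < 1: 4 < 1 is false
Combine:
[1.1] NOT true = false
[1] false OR false OR false = false
[2] true OR false = true
[3.1] NOT true = false
[3.3] NOT true = false
[3] false OR true OR false = true
[4.1] NOT true = false
[4.2] NOT false = true
[4] false OR true = true
[5] false OR true OR false = true
[root] false AND true AND true AND true AND true = false
Overall: false → declined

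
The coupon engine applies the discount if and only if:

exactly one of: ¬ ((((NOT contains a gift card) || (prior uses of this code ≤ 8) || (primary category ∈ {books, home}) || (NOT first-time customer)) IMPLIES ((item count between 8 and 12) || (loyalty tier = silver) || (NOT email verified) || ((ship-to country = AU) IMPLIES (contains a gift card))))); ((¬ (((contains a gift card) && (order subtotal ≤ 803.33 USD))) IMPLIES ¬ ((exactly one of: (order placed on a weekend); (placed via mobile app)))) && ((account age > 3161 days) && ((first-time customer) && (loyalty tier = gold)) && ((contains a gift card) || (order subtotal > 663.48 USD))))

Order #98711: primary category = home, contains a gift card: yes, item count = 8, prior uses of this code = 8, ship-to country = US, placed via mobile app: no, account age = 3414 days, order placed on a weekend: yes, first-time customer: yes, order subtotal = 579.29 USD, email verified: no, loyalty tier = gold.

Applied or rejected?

Applied

Atomic conditions:
  NOT contains a gift card: yes → false
  prior uses of this code ≤ 8: 8 ≤ 8 is true
  primary category ∈ {books, home}: home is in the set → true
  NOT first-time customer: yes → false
  item count between 8 and 12: 8 in [8, 12] is true
  loyalty tier = silver: gold == silver is false
  NOT email verified: no → true
  ship-to country = AU: US == AU is false
  contains a gift card: yes → true
  order subtotal ≤ 803.33 USD: 579.29 ≤ 803.33 is true
  order placed on a weekend: yes → true
  placed via mobile app: no → false
  account age > 3161 days: 3414 > 3161 is true
  first-time customer: yes → true
  loyalty tier = gold: gold == gold is true
  order subtotal > 663.48 USD: 579.29 > 663.48 is false
Combine:
[1.1.1] false OR true OR true OR false = true
[1.1.2.4] false → true (antecedent false ⇒ implication holds) = true
[1.1.2] true OR false OR true OR true = true
[1.1] true → true = true
[1] NOT true = false
[2.1.1.1] true AND true = true
[2.1.1] NOT true = false
[2.1.2.1] exactly-one(true, false) = true
[2.1.2] NOT true = false
[2.1] false → false (antecedent false ⇒ implication holds) = true
[2.2.2] true AND true = true
[2.2.3] true OR false = true
[2.2] true AND true AND true = true
[2] true AND true = true
[root] exactly-one(false, true) = true
Overall: true → applied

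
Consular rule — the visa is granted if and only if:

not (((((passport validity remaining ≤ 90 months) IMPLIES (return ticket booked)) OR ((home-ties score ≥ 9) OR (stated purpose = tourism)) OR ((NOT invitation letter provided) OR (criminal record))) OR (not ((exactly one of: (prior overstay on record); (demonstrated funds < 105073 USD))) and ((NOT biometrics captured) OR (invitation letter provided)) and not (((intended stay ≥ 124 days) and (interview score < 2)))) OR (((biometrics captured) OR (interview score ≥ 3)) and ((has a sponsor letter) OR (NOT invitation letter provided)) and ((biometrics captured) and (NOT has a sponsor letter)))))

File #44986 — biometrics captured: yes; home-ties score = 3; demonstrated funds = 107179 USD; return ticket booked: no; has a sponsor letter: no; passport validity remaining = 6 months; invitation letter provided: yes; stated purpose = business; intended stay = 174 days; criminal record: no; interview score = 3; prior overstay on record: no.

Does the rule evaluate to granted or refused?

Atomic conditions:
  passport validity remaining ≤ 90 months: 6 ≤ 90 is true
  return ticket booked: no → false
  home-ties score ≥ 9: 3 ≥ 9 is false
  stated purpose = tourism: business == tourism is false
  NOT invitation letter provided: yes → false
  criminal record: no → false
  prior overstay on record: no → false
  demonstrated funds < 105073 USD: 107179 < 105073 is false
  NOT biometrics captured: yes → false
  invitation letter provided: yes → true
  intended stay ≥ 124 days: 174 ≥ 124 is true
  interview score < 2: 3 < 2 is false
  biometrics captured: yes → true
  interview score ≥ 3: 3 ≥ 3 is true
  has a sponsor letter: no → false
  NOT has a sponsor letter: no → true
Combine:
[1.1.1] true → false = false
[1.1.2] false OR false = false
[1.1.3] false OR false = false
[1.1] false OR false OR false = false
[1.2.1.1] exactly-one(false, false) = false
[1.2.1] NOT false = true
[1.2.2] false OR true = true
[1.2.3.1] true AND false = false
[1.2.3] NOT false = true
[1.2] true AND true AND true = true
[1.3.1] true OR true = true
[1.3.2] false OR false = false
[1.3.3] true AND true = true
[1.3] true AND false AND true = false
[1] false OR true OR false = true
[root] NOT true = false
Overall: false → refused

Refused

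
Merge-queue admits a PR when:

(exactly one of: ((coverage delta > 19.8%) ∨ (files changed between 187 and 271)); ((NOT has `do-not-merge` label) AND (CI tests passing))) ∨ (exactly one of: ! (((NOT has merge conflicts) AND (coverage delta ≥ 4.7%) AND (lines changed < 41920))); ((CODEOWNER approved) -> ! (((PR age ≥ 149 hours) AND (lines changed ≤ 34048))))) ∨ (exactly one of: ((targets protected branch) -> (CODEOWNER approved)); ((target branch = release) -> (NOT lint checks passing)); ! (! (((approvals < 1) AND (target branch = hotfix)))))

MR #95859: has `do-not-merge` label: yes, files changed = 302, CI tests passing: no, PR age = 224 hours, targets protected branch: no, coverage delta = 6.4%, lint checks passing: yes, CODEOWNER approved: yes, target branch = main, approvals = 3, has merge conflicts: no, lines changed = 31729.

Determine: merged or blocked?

Atomic conditions:
  coverage delta > 19.8%: 6.4 > 19.8 is false
  files changed between 187 and 271: 302 in [187, 271] is false
  NOT has `do-not-merge` label: yes → false
  CI tests passing: no → false
  NOT has merge conflicts: no → true
  coverage delta ≥ 4.7%: 6.4 ≥ 4.7 is true
  lines changed < 41920: 31729 < 41920 is true
  CODEOWNER approved: yes → true
  PR age ≥ 149 hours: 224 ≥ 149 is true
  lines changed ≤ 34048: 31729 ≤ 34048 is true
  targets protected branch: no → false
  target branch = release: main == release is false
  NOT lint checks passing: yes → false
  approvals < 1: 3 < 1 is false
  target branch = hotfix: main == hotfix is false
Combine:
[1.1] false OR false = false
[1.2] false AND false = false
[1] exactly-one(false, false) = false
[2.1.1] true AND true AND true = true
[2.1] NOT true = false
[2.2.2.1] true AND true = true
[2.2.2] NOT true = false
[2.2] true → false = false
[2] exactly-one(false, false) = false
[3.1] false → true (antecedent false ⇒ implication holds) = true
[3.2] false → false (antecedent false ⇒ implication holds) = true
[3.3.1.1] false AND false = false
[3.3.1] NOT false = true
[3.3] NOT true = false
[3] exactly-one(true, true, false) = false
[root] false OR false OR false = false
Overall: false → blocked

Blocked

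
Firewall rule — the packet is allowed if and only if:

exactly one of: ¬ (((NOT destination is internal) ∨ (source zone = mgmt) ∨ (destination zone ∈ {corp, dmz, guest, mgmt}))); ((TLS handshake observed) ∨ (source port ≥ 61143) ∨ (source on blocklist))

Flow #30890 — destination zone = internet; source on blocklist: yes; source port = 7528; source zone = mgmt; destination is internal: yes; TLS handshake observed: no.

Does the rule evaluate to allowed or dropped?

Atomic conditions:
  NOT destination is internal: yes → false
  source zone = mgmt: mgmt == mgmt is true
  destination zone ∈ {corp, dmz, guest, mgmt}: internet is not in the set → false
  TLS handshake observed: no → false
  source port ≥ 61143: 7528 ≥ 61143 is false
  source on blocklist: yes → true
Combine:
[1.1] false OR true OR false = true
[1] NOT true = false
[2] false OR false OR true = true
[root] exactly-one(false, true) = true
Overall: true → allowed

Allowed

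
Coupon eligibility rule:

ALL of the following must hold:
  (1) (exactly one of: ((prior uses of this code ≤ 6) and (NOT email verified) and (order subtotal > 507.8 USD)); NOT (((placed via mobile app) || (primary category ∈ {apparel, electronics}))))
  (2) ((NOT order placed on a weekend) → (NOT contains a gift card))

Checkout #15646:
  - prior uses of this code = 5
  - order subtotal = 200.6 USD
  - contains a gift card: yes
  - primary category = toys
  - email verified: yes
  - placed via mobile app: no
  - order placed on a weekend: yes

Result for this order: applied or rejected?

Applied

Atomic conditions:
  prior uses of this code ≤ 6: 5 ≤ 6 is true
  NOT email verified: yes → false
  order subtotal > 507.8 USD: 200.6 > 507.8 is false
  placed via mobile app: no → false
  primary category ∈ {apparel, electronics}: toys is not in the set → false
  NOT order placed on a weekend: yes → false
  NOT contains a gift card: yes → false
Combine:
[1.1] true AND false AND false = false
[1.2.1] false OR false = false
[1.2] NOT false = true
[1] exactly-one(false, true) = true
[2] false → false (antecedent false ⇒ implication holds) = true
[root] true AND true = true
Overall: true → applied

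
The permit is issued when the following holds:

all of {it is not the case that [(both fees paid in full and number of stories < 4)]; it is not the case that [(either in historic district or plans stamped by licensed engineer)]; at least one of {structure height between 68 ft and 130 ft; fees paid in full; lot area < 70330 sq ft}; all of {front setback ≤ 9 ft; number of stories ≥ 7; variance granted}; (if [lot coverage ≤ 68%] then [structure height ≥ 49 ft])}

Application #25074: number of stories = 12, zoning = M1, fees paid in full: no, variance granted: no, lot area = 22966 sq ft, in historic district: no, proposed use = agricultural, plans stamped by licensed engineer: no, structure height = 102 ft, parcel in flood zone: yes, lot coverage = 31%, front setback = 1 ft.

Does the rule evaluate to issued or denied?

Atomic conditions:
  fees paid in full: no → false
  number of stories < 4: 12 < 4 is false
  in historic district: no → false
  plans stamped by licensed engineer: no → false
  structure height between 68 ft and 130 ft: 102 in [68, 130] is true
  lot area < 70330 sq ft: 22966 < 70330 is true
  front setback ≤ 9 ft: 1 ≤ 9 is true
  number of stories ≥ 7: 12 ≥ 7 is true
  variance granted: no → false
  lot coverage ≤ 68%: 31 ≤ 68 is true
  structure height ≥ 49 ft: 102 ≥ 49 is true
Combine:
[1.1] false AND false = false
[1] NOT false = true
[2.1] false OR false = false
[2] NOT false = true
[3] true OR false OR true = true
[4] true AND true AND false = false
[5] true → true = true
[root] true AND true AND true AND false AND true = false
Overall: false → denied

Denied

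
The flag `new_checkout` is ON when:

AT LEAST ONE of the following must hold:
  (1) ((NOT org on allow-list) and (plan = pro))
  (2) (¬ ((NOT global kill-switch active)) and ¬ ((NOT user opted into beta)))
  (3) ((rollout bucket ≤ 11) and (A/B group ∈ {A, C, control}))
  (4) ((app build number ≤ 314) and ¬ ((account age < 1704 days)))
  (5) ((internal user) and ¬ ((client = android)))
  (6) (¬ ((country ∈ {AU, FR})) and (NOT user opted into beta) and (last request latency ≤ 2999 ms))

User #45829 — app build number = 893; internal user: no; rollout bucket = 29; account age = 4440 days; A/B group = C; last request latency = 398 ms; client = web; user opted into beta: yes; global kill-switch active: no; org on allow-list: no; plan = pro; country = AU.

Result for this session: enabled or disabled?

Atomic conditions:
  NOT org on allow-list: no → true
  plan = pro: pro == pro is true
  NOT global kill-switch active: no → true
  NOT user opted into beta: yes → false
  rollout bucket ≤ 11: 29 ≤ 11 is false
  A/B group ∈ {A, C, control}: C is in the set → true
  app build number ≤ 314: 893 ≤ 314 is false
  account age < 1704 days: 4440 < 1704 is false
  internal user: no → false
  client = android: web == android is false
  country ∈ {AU, FR}: AU is in the set → true
  last request latency ≤ 2999 ms: 398 ≤ 2999 is true
Combine:
[1] true AND true = true
[2.1] NOT true = false
[2.2] NOT false = true
[2] false AND true = false
[3] false AND true = false
[4.2] NOT false = true
[4] false AND true = false
[5.2] NOT false = true
[5] false AND true = false
[6.1] NOT true = false
[6] false AND false AND true = false
[root] true OR false OR false OR false OR false OR false = true
Overall: true → enabled

Enabled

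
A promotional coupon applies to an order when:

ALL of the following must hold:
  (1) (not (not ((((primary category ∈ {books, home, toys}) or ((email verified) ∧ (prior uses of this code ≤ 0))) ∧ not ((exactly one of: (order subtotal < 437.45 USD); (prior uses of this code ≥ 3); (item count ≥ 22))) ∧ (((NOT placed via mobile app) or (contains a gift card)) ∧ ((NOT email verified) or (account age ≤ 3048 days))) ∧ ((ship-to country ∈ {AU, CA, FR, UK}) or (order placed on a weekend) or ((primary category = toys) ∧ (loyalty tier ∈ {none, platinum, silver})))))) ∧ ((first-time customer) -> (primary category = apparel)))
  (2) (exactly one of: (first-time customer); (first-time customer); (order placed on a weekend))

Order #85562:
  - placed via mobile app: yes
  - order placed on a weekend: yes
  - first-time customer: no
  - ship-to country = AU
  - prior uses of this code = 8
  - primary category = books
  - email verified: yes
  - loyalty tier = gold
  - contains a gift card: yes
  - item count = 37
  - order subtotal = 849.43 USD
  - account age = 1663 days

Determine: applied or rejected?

Applied

Atomic conditions:
  primary category ∈ {books, home, toys}: books is in the set → true
  email verified: yes → true
  prior uses of this code ≤ 0: 8 ≤ 0 is false
  order subtotal < 437.45 USD: 849.43 < 437.45 is false
  prior uses of this code ≥ 3: 8 ≥ 3 is true
  item count ≥ 22: 37 ≥ 22 is true
  NOT placed via mobile app: yes → false
  contains a gift card: yes → true
  NOT email verified: yes → false
  account age ≤ 3048 days: 1663 ≤ 3048 is true
  ship-to country ∈ {AU, CA, FR, UK}: AU is in the set → true
  order placed on a weekend: yes → true
  primary category = toys: books == toys is false
  loyalty tier ∈ {none, platinum, silver}: gold is not in the set → false
  first-time customer: no → false
  primary category = apparel: books == apparel is false
Combine:
[1.1.1.1.1.2] true AND false = false
[1.1.1.1.1] true OR false = true
[1.1.1.1.2.1] exactly-one(false, true, true) = false
[1.1.1.1.2] NOT false = true
[1.1.1.1.3.1] false OR true = true
[1.1.1.1.3.2] false OR true = true
[1.1.1.1.3] true AND true = true
[1.1.1.1.4.3] false AND false = false
[1.1.1.1.4] true OR true OR false = true
[1.1.1.1] true AND true AND true AND true = true
[1.1.1] NOT true = false
[1.1] NOT false = true
[1.2] false → false (antecedent false ⇒ implication holds) = true
[1] true AND true = true
[2] exactly-one(false, false, true) = true
[root] true AND true = true
Overall: true → applied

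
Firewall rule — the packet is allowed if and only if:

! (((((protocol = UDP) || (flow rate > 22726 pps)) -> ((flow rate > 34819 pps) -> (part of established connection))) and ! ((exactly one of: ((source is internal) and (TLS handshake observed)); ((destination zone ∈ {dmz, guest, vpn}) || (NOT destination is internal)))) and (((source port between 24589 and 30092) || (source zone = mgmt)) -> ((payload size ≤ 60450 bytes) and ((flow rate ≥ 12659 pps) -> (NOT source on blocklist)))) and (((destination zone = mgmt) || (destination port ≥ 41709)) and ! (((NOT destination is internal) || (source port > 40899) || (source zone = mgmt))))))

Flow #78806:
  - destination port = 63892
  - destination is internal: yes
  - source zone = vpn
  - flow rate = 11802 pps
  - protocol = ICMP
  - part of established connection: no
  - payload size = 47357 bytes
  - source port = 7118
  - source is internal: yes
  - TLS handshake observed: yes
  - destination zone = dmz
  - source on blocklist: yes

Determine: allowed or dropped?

Atomic conditions:
  protocol = UDP: ICMP == UDP is false
  flow rate > 22726 pps: 11802 > 22726 is false
  flow rate > 34819 pps: 11802 > 34819 is false
  part of established connection: no → false
  source is internal: yes → true
  TLS handshake observed: yes → true
  destination zone ∈ {dmz, guest, vpn}: dmz is in the set → true
  NOT destination is internal: yes → false
  source port between 24589 and 30092: 7118 in [24589, 30092] is false
  source zone = mgmt: vpn == mgmt is false
  payload size ≤ 60450 bytes: 47357 ≤ 60450 is true
  flow rate ≥ 12659 pps: 11802 ≥ 12659 is false
  NOT source on blocklist: yes → false
  destination zone = mgmt: dmz == mgmt is false
  destination port ≥ 41709: 63892 ≥ 41709 is true
  source port > 40899: 7118 > 40899 is false
Combine:
[1.1.1] false OR false = false
[1.1.2] false → false (antecedent false ⇒ implication holds) = true
[1.1] false → true (antecedent false ⇒ implication holds) = true
[1.2.1.1] true AND true = true
[1.2.1.2] true OR false = true
[1.2.1] exactly-one(true, true) = false
[1.2] NOT false = true
[1.3.1] false OR false = false
[1.3.2.2] false → false (antecedent false ⇒ implication holds) = true
[1.3.2] true AND true = true
[1.3] false → true (antecedent false ⇒ implication holds) = true
[1.4.1] false OR true = true
[1.4.2.1] false OR false OR false = false
[1.4.2] NOT false = true
[1.4] true AND true = true
[1] true AND true AND true AND true = true
[root] NOT true = false
Overall: false → dropped

Dropped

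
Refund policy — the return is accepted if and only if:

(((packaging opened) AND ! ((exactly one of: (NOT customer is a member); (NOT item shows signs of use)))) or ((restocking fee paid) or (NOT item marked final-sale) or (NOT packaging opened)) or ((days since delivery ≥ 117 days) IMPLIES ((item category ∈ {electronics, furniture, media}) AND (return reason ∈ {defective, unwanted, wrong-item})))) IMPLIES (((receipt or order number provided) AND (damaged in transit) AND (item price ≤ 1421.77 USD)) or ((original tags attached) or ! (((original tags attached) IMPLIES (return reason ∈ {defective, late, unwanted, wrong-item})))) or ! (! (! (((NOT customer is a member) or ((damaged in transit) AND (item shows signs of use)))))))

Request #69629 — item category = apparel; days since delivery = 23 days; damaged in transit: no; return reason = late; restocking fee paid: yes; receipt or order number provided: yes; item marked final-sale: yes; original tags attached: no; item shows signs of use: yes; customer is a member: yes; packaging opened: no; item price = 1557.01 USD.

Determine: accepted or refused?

Atomic conditions:
  packaging opened: no → false
  NOT customer is a member: yes → false
  NOT item shows signs of use: yes → false
  restocking fee paid: yes → true
  NOT item marked final-sale: yes → false
  NOT packaging opened: no → true
  days since delivery ≥ 117 days: 23 ≥ 117 is false
  item category ∈ {electronics, furniture, media}: apparel is not in the set → false
  return reason ∈ {defective, unwanted, wrong-item}: late is not in the set → false
  receipt or order number provided: yes → true
  damaged in transit: no → false
  item price ≤ 1421.77 USD: 1557.01 ≤ 1421.77 is false
  original tags attached: no → false
  return reason ∈ {defective, late, unwanted, wrong-item}: late is in the set → true
  item shows signs of use: yes → true
Combine:
[1.1.2.1] exactly-one(false, false) = false
[1.1.2] NOT false = true
[1.1] false AND true = false
[1.2] true OR false OR true = true
[1.3.2] false AND false = false
[1.3] false → false (antecedent false ⇒ implication holds) = true
[1] false OR true OR true = true
[2.1] true AND false AND false = false
[2.2.2.1] false → true (antecedent false ⇒ implication holds) = true
[2.2.2] NOT true = false
[2.2] false OR false = false
[2.3.1.1.1.2] false AND true = false
[2.3.1.1.1] false OR false = false
[2.3.1.1] NOT false = true
[2.3.1] NOT true = false
[2.3] NOT false = true
[2] false OR false OR true = true
[root] true → true = true
Overall: true → accepted

Accepted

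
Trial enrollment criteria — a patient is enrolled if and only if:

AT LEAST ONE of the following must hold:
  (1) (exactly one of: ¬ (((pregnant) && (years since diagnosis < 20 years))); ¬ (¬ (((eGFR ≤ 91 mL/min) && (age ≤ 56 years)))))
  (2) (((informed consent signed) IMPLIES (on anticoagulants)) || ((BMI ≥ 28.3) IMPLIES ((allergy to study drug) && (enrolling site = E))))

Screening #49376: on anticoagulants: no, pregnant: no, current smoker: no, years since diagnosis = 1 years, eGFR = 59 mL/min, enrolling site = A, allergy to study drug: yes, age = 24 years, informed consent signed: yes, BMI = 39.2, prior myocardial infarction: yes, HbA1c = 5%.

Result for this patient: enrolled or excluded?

Atomic conditions:
  pregnant: no → false
  years since diagnosis < 20 years: 1 < 20 is true
  eGFR ≤ 91 mL/min: 59 ≤ 91 is true
  age ≤ 56 years: 24 ≤ 56 is true
  informed consent signed: yes → true
  on anticoagulants: no → false
  BMI ≥ 28.3: 39.2 ≥ 28.3 is true
  allergy to study drug: yes → true
  enrolling site = E: A == E is false
Combine:
[1.1.1] false AND true = false
[1.1] NOT false = true
[1.2.1.1] true AND true = true
[1.2.1] NOT true = false
[1.2] NOT false = true
[1] exactly-one(true, true) = false
[2.1] true → false = false
[2.2.2] true AND false = false
[2.2] true → false = false
[2] false OR false = false
[root] false OR false = false
Overall: false → excluded

Excluded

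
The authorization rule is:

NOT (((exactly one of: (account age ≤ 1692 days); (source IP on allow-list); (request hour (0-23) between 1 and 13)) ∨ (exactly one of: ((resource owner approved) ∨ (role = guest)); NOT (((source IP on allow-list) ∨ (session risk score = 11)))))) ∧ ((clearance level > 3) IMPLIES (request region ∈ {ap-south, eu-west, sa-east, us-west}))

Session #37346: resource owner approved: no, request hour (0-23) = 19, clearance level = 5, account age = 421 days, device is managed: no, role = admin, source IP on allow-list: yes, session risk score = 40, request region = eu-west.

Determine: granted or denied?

Granted

Atomic conditions:
  account age ≤ 1692 days: 421 ≤ 1692 is true
  source IP on allow-list: yes → true
  request hour (0-23) between 1 and 13: 19 in [1, 13] is false
  resource owner approved: no → false
  role = guest: admin == guest is false
  session risk score = 11: 40 == 11 is false
  clearance level > 3: 5 > 3 is true
  request region ∈ {ap-south, eu-west, sa-east, us-west}: eu-west is in the set → true
Combine:
[1.1.1] exactly-one(true, true, false) = false
[1.1.2.1] false OR false = false
[1.1.2.2.1] true OR false = true
[1.1.2.2] NOT true = false
[1.1.2] exactly-one(false, false) = false
[1.1] false OR false = false
[1] NOT false = true
[2] true → true = true
[root] true AND true = true
Overall: true → granted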